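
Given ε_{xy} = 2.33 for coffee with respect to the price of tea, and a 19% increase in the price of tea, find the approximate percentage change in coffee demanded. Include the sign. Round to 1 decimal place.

44.3%

%ΔQ ≈ ε × %ΔP of tea = 2.33 × (19%) = 44.3%.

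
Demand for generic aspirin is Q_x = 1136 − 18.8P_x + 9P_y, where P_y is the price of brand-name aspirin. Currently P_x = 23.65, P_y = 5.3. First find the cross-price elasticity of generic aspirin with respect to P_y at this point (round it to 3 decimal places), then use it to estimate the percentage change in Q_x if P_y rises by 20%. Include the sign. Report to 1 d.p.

At P_x = 23.65, P_y = 5.3: Q_x = 739.08.
∂Q_x/∂P_y = 9.
ε = (∂Q_x/∂P_y)(P_y/Q_x) = 9.0000 × 5.3/739.08 ≈ 0.065.
%ΔQ_x ≈ ε × %ΔP_y = 0.065 × (20%) = 1.3%.

1.3%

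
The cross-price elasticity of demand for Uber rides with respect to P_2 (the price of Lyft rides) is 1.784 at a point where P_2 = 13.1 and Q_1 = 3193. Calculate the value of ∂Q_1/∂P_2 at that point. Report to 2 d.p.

ε = (∂Q_1/∂P_2)·(P_2/Q_1) ⇒ ∂Q_1/∂P_2 = ε·Q_1/P_2 = 1.784 × 3193/13.1 ≈ 434.83.

434.83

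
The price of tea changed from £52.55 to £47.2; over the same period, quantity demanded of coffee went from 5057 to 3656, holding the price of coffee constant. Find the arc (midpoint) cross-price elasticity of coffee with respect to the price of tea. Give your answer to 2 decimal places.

ΔQ_A = 3656 − 5057 = -1401; ΔP_B = 47.2 − 52.55 = -5.35.
Midpoints: Q̄_A = 4356.5, P̄_B = 49.88.
ε = (ΔQ_A/Q̄_A)/(ΔP_B/P̄_B) = (-1401/4356.5)/(-5.35/49.88) ≈ 3.00.
ε > 0: coffee and tea are substitutes.

3.00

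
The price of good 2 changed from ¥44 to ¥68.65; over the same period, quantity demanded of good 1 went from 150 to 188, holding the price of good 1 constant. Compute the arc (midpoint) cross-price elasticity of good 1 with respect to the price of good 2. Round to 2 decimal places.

0.51

ΔQ_1 = 188 − 150 = 38; ΔP_2 = 68.65 − 44 = 24.65.
Midpoints: Q̄_1 = 169.0, P̄_2 = 56.33.
ε = (ΔQ_1/Q̄_1)/(ΔP_2/P̄_2) = (38/169.0)/(24.65/56.33) ≈ 0.51.
ε > 0: good 1 and good 2 are substitutes.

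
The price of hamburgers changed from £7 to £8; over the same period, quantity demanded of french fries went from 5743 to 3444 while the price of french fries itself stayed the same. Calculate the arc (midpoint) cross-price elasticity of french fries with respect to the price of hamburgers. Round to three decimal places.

-3.754

ΔQ_A = 3444 − 5743 = -2299; ΔP_B = 8 − 7 = 1.
Midpoints: Q̄_A = 4593.5, P̄_B = 7.50.
ε = (ΔQ_A/Q̄_A)/(ΔP_B/P̄_B) = (-2299/4593.5)/(1/7.50) ≈ -3.754.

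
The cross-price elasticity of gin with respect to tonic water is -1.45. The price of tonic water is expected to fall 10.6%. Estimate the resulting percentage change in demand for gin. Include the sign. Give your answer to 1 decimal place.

%ΔQ ≈ ε × %ΔP of tonic water = -1.45 × (-10.6%) = 15.4%.

15.4%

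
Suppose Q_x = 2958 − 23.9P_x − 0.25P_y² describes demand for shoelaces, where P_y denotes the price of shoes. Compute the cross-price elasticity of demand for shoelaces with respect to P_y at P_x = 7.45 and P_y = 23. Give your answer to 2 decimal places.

-0.10

At P_x = 7.45 and P_y = 23: Q_x = 2647.695.
∂Q_x/∂P_y = -0.5P_y = -0.5(23) = -11.5000.
ε = (∂Q_x/∂P_y)(P_y/Q_x) = -11.5000 × (23/2647.695) ≈ -0.10.
ε < 0: complements.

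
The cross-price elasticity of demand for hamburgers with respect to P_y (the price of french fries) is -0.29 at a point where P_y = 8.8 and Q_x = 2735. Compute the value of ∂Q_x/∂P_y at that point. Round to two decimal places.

-90.13

ε = (∂Q_x/∂P_y)·(P_y/Q_x) ⇒ ∂Q_x/∂P_y = ε·Q_x/P_y = -0.29 × 2735/8.8 ≈ -90.13.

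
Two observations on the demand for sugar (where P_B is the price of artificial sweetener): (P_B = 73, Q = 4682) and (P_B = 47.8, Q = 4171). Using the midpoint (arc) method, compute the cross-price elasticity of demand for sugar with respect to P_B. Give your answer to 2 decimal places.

0.28

ΔQ_A = 4171 − 4682 = -511; ΔP_B = 47.8 − 73 = -25.2.
Midpoints: Q̄_A = 4426.5, P̄_B = 60.40.
ε = (ΔQ_A/Q̄_A)/(ΔP_B/P̄_B) = (-511/4426.5)/(-25.2/60.40) ≈ 0.28.
ε > 0: sugar and artificial sweetener are substitutes.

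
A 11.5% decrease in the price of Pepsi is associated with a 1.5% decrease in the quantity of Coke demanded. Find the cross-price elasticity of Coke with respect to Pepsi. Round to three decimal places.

ε = (%ΔQ of Coke) / (%ΔP of Pepsi) = (-1.5%) / (-11.5%) ≈ 0.130.

0.130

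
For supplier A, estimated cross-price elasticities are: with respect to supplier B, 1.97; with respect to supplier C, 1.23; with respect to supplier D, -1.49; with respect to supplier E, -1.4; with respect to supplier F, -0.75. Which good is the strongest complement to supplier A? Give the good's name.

supplier D

Complements have ε < 0. The most negative value is -1.49 (supplier D).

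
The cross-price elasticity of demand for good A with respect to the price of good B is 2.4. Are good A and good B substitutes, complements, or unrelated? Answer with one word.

ε = 2.4 > 0, so a higher price of good B raises demand for good A: substitutes.

substitutes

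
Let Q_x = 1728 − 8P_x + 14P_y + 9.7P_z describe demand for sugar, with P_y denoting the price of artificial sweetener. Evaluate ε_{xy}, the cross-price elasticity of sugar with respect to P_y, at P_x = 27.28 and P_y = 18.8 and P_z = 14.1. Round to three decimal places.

0.138

At P_x = 27.28 and P_y = 18.8 and P_z = 14.1: Q_x = 1909.73.
∂Q_x/∂P_y = 14.
ε = (∂Q_x/∂P_y)(P_y/Q_x) = 14 × (18.8/1909.73) ≈ 0.138.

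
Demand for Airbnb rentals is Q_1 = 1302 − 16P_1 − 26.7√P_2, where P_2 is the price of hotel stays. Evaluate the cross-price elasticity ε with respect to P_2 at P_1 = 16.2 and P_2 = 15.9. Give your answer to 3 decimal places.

At P_1 = 16.2 and P_2 = 15.9: Q_1 = 936.334.
∂Q_1/∂P_2 = -26.7/(2√P_2) = -26.7/(2√15.9) = -3.3480.
ε = (∂Q_1/∂P_2)(P_2/Q_1) = -3.3480 × (15.9/936.334) ≈ -0.057.

-0.057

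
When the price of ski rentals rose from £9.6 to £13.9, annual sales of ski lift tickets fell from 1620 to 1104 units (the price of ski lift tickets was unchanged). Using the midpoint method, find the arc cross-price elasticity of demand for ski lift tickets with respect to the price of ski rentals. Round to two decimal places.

ΔQ_A = 1104 − 1620 = -516; ΔP_B = 13.9 − 9.6 = 4.3.
Midpoints: Q̄_A = 1362.0, P̄_B = 11.75.
ε = (ΔQ_A/Q̄_A)/(ΔP_B/P̄_B) = (-516/1362.0)/(4.3/11.75) ≈ -1.04.
ε < 0: ski lift tickets and ski rentals are complements.

-1.04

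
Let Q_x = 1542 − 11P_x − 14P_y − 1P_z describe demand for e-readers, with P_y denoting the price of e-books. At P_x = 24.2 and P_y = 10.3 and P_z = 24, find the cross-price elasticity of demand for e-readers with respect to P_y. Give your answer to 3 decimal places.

-0.130

At P_x = 24.2 and P_y = 10.3 and P_z = 24: Q_x = 1107.6.
∂Q_x/∂P_y = -14.
ε = (∂Q_x/∂P_y)(P_y/Q_x) = -14 × (10.3/1107.6) ≈ -0.130.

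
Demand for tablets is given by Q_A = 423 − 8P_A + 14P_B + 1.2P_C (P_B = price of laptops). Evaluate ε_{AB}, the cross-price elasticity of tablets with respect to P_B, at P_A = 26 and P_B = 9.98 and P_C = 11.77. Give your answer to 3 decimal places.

At P_A = 26 and P_B = 9.98 and P_C = 11.77: Q_A = 368.844.
∂Q_A/∂P_B = 14.
ε = (∂Q_A/∂P_B)(P_B/Q_A) = 14 × (9.98/368.844) ≈ 0.379.
Since ε > 0, tablets and laptops are substitutes.

0.379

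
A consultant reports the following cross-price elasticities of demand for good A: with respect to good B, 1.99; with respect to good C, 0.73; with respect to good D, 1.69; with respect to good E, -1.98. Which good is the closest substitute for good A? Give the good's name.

good B

Substitutes have ε > 0. Among the positive values, 1.99 (good B) is largest.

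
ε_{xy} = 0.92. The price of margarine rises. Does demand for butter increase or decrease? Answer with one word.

increase

ε > 0 and the price of margarine rises, so the quantity of butter moves in the same direction: it increases.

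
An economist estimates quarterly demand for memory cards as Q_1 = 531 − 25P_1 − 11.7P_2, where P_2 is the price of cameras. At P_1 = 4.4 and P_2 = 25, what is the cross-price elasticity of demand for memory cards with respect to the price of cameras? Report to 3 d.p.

At P_1 = 4.4 and P_2 = 25: Q_1 = 128.5.
∂Q_1/∂P_2 = -11.7.
ε = (∂Q_1/∂P_2)(P_2/Q_1) = -11.7 × (25/128.5) ≈ -2.276.
Since ε < 0, memory cards and cameras are complements.

-2.276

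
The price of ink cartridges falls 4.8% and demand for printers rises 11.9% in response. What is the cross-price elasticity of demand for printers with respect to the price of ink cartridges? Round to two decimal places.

-2.48

ε = (%ΔQ of printers) / (%ΔP of ink cartridges) = (11.9%) / (-4.8%) ≈ -2.48.
Negative cross-price elasticity: complements.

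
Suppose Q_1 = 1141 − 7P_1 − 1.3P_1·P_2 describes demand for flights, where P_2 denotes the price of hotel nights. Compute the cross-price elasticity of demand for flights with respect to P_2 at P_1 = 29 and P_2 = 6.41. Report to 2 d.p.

-0.35

At P_1 = 29 and P_2 = 6.41: Q_1 = 696.343.
∂Q_1/∂P_2 = -1.3P_1 = -1.3(29) = -37.7000.
ε = (∂Q_1/∂P_2)(P_2/Q_1) = -37.7000 × (6.41/696.343) ≈ -0.35.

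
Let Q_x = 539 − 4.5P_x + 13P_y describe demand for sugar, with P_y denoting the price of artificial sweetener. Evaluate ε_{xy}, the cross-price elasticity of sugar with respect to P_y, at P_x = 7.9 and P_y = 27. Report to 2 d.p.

0.41

At P_x = 7.9 and P_y = 27: Q_x = 854.45.
∂Q_x/∂P_y = 13.
ε = (∂Q_x/∂P_y)(P_y/Q_x) = 13 × (27/854.45) ≈ 0.41.
Since ε > 0, sugar and artificial sweetener are substitutes.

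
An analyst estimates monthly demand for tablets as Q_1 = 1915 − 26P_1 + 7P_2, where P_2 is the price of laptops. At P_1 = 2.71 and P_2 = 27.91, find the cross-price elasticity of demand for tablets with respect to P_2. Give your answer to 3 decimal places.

0.096

At P_1 = 2.71 and P_2 = 27.91: Q_1 = 2039.91.
∂Q_1/∂P_2 = 7.
ε = (∂Q_1/∂P_2)(P_2/Q_1) = 7 × (27.91/2039.91) ≈ 0.096.
Since ε > 0, tablets and laptops are substitutes.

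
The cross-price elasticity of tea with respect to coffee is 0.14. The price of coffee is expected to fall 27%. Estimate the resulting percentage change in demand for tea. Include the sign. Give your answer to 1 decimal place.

%ΔQ ≈ ε × %ΔP of coffee = 0.14 × (-27%) = -3.8%.
Demand for tea falls by about 3.8%.

-3.8%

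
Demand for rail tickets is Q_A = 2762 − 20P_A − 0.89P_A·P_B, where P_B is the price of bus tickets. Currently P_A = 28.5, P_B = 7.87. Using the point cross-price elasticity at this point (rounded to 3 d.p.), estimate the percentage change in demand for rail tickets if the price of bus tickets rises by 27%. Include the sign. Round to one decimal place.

-2.7%

At P_A = 28.5, P_B = 7.87: Q_A = 1992.377.
∂Q_A/∂P_B = -0.89P_A = -25.3650.
ε = (∂Q_A/∂P_B)(P_B/Q_A) = -25.3650 × 7.87/1992.377 ≈ -0.100.
%ΔQ_A ≈ ε × %ΔP_B = -0.100 × (27%) = -2.7%.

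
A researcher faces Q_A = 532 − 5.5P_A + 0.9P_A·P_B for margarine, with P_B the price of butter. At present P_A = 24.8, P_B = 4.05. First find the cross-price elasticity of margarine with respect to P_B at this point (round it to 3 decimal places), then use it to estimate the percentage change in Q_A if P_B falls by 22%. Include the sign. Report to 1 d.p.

-4.1%

At P_A = 24.8, P_B = 4.05: Q_A = 485.996.
∂Q_A/∂P_B = 0.9P_A = 22.3200.
ε = (∂Q_A/∂P_B)(P_B/Q_A) = 22.3200 × 4.05/485.996 ≈ 0.186.
%ΔQ_A ≈ ε × %ΔP_B = 0.186 × (-22%) = -4.1%.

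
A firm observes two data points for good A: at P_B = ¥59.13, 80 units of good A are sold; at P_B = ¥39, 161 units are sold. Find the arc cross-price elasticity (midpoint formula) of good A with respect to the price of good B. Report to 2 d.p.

ΔQ_A = 161 − 80 = 81; ΔP_B = 39 − 59.13 = -20.13.
Midpoints: Q̄_A = 120.5, P̄_B = 49.06.
ε = (ΔQ_A/Q̄_A)/(ΔP_B/P̄_B) = (81/120.5)/(-20.13/49.06) ≈ -1.64.

-1.64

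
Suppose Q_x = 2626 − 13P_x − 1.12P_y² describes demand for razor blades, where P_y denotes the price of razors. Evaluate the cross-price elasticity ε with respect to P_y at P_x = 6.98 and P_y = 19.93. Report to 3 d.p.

At P_x = 6.98 and P_y = 19.93: Q_x = 2090.391.
∂Q_x/∂P_y = -2.24P_y = -2.24(19.93) = -44.6432.
ε = (∂Q_x/∂P_y)(P_y/Q_x) = -44.6432 × (19.93/2090.391) ≈ -0.426.

-0.426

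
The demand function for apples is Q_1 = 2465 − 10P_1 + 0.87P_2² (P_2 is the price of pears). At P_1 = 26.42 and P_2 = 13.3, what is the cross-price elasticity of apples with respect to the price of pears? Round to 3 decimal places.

At P_1 = 26.42 and P_2 = 13.3: Q_1 = 2354.694.
∂Q_1/∂P_2 = 1.74P_2 = 1.74(13.3) = 23.1420.
ε = (∂Q_1/∂P_2)(P_2/Q_1) = 23.1420 × (13.3/2354.694) ≈ 0.131.
ε > 0: substitutes.

0.131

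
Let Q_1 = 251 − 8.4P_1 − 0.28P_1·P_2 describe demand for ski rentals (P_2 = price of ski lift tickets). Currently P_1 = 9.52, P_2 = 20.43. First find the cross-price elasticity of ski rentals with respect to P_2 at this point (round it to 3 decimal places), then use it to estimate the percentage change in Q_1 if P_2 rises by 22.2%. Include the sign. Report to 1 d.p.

-10.4%

At P_1 = 9.52, P_2 = 20.43: Q_1 = 116.574.
∂Q_1/∂P_2 = -0.28P_1 = -2.6656.
ε = (∂Q_1/∂P_2)(P_2/Q_1) = -2.6656 × 20.43/116.574 ≈ -0.467.
%ΔQ_1 ≈ ε × %ΔP_2 = -0.467 × (22.2%) = -10.4%.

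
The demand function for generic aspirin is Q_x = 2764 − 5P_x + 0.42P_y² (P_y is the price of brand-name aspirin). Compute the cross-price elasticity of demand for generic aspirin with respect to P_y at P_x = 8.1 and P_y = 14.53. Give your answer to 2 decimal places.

At P_x = 8.1 and P_y = 14.53: Q_x = 2812.171.
∂Q_x/∂P_y = 0.84P_y = 0.84(14.53) = 12.2052.
ε = (∂Q_x/∂P_y)(P_y/Q_x) = 12.2052 × (14.53/2812.171) ≈ 0.06.

0.06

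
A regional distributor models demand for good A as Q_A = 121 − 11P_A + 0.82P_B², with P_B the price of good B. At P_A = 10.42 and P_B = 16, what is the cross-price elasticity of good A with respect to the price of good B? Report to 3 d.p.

At P_A = 10.42 and P_B = 16: Q_A = 216.3.
∂Q_A/∂P_B = 1.64P_B = 1.64(16) = 26.2400.
ε = (∂Q_A/∂P_B)(P_B/Q_A) = 26.2400 × (16/216.3) ≈ 1.941.

1.941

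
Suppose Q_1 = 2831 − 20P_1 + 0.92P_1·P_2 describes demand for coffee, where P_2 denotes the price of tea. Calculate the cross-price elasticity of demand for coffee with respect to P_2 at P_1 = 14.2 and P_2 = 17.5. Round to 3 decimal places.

At P_1 = 14.2 and P_2 = 17.5: Q_1 = 2775.62.
∂Q_1/∂P_2 = 0.92P_1 = 0.92(14.2) = 13.0640.
ε = (∂Q_1/∂P_2)(P_2/Q_1) = 13.0640 × (17.5/2775.62) ≈ 0.082.

0.082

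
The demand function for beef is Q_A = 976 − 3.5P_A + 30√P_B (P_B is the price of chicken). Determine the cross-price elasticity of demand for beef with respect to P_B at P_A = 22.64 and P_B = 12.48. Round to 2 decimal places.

At P_A = 22.64 and P_B = 12.48: Q_A = 1002.741.
∂Q_A/∂P_B = 30/(2√P_B) = 30/(2√12.48) = 4.2460.
ε = (∂Q_A/∂P_B)(P_B/Q_A) = 4.2460 × (12.48/1002.741) ≈ 0.05.

0.05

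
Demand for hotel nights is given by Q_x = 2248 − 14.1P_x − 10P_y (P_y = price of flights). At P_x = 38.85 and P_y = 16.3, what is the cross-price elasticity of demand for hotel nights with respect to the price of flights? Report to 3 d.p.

-0.106

At P_x = 38.85 and P_y = 16.3: Q_x = 1537.215.
∂Q_x/∂P_y = -10.
ε = (∂Q_x/∂P_y)(P_y/Q_x) = -10 × (16.3/1537.215) ≈ -0.106.
Since ε < 0, hotel nights and flights are complements.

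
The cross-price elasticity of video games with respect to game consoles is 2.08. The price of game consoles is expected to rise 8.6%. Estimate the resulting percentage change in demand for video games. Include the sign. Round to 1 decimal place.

17.9%

%ΔQ ≈ ε × %ΔP of game consoles = 2.08 × (8.6%) = 17.9%.
Demand for video games rises by about 17.9%.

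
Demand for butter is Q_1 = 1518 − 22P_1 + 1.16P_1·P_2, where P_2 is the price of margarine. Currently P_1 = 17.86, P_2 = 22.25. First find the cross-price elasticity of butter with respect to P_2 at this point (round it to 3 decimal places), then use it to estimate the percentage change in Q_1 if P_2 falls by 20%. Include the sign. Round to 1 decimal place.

-5.8%

At P_1 = 17.86, P_2 = 22.25: Q_1 = 1586.047.
∂Q_1/∂P_2 = 1.16P_1 = 20.7176.
ε = (∂Q_1/∂P_2)(P_2/Q_1) = 20.7176 × 22.25/1586.047 ≈ 0.291.
%ΔQ_1 ≈ ε × %ΔP_2 = 0.291 × (-20%) = -5.8%.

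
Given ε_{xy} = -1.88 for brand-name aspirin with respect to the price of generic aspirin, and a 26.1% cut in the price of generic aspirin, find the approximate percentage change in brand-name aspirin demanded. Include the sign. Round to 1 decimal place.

49.1%

%ΔQ ≈ ε × %ΔP of generic aspirin = -1.88 × (-26.1%) = 49.1%.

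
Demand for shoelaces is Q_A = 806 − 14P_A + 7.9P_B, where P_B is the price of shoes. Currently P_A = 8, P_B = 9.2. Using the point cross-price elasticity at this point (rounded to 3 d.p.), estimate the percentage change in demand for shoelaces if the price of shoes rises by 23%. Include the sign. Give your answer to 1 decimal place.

At P_A = 8, P_B = 9.2: Q_A = 766.68.
∂Q_A/∂P_B = 7.9.
ε = (∂Q_A/∂P_B)(P_B/Q_A) = 7.9000 × 9.2/766.68 ≈ 0.095.
%ΔQ_A ≈ ε × %ΔP_B = 0.095 × (23%) = 2.2%.

2.2%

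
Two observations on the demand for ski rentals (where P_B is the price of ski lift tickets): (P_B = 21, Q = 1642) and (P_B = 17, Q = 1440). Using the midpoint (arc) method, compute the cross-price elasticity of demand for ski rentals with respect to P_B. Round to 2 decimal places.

0.62

ΔQ_A = 1440 − 1642 = -202; ΔP_B = 17 − 21 = -4.
Midpoints: Q̄_A = 1541.0, P̄_B = 19.00.
ε = (ΔQ_A/Q̄_A)/(ΔP_B/P̄_B) = (-202/1541.0)/(-4/19.00) ≈ 0.62.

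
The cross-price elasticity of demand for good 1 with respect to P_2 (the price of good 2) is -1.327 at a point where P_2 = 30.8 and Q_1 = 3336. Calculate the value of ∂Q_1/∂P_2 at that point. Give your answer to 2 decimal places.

-143.73

ε = (∂Q_1/∂P_2)·(P_2/Q_1) ⇒ ∂Q_1/∂P_2 = ε·Q_1/P_2 = -1.327 × 3336/30.8 ≈ -143.73.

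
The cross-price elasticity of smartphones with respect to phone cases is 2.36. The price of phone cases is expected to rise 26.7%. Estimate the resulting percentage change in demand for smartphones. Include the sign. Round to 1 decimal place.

%ΔQ ≈ ε × %ΔP of phone cases = 2.36 × (26.7%) = 63.0%.
Demand for smartphones rises by about 63.0%.

63.0%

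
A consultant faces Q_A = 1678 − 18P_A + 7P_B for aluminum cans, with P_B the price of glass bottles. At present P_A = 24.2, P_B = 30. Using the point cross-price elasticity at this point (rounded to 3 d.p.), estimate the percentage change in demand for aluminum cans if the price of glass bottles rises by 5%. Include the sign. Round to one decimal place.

At P_A = 24.2, P_B = 30: Q_A = 1452.4.
∂Q_A/∂P_B = 7.
ε = (∂Q_A/∂P_B)(P_B/Q_A) = 7.0000 × 30/1452.4 ≈ 0.145.
%ΔQ_A ≈ ε × %ΔP_B = 0.145 × (5%) = 0.7%.

0.7%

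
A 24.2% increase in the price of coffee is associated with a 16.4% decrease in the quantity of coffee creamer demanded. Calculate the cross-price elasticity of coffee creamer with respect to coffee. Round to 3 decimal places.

ε = (%ΔQ of coffee creamer) / (%ΔP of coffee) = (-16.4%) / (24.2%) ≈ -0.678.
Negative cross-price elasticity: complements.

-0.678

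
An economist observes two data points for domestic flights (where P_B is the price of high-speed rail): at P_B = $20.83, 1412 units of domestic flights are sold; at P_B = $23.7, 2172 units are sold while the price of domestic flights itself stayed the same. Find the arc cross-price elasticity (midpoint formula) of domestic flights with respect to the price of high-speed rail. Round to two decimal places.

3.29

ΔQ_A = 2172 − 1412 = 760; ΔP_B = 23.7 − 20.83 = 2.87.
Midpoints: Q̄_A = 1792.0, P̄_B = 22.27.
ε = (ΔQ_A/Q̄_A)/(ΔP_B/P̄_B) = (760/1792.0)/(2.87/22.27) ≈ 3.29.
ε > 0: domestic flights and high-speed rail are substitutes.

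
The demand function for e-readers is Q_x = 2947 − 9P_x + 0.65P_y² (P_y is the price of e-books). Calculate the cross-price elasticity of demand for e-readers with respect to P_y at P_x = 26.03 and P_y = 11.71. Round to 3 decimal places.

0.064

At P_x = 26.03 and P_y = 11.71: Q_x = 2801.861.
∂Q_x/∂P_y = 1.3P_y = 1.3(11.71) = 15.2230.
ε = (∂Q_x/∂P_y)(P_y/Q_x) = 15.2230 × (11.71/2801.861) ≈ 0.064.
ε > 0: substitutes.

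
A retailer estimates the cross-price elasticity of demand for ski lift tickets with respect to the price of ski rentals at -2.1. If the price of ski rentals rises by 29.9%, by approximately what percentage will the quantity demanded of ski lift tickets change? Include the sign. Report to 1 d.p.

-62.8%

%ΔQ ≈ ε × %ΔP of ski rentals = -2.1 × (29.9%) = -62.8%.
Demand for ski lift tickets falls by about 62.8%.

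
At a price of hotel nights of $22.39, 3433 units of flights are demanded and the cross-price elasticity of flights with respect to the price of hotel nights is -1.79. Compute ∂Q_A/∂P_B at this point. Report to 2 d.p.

-274.46

ε = (∂Q_A/∂P_B)·(P_B/Q_A) ⇒ ∂Q_A/∂P_B = ε·Q_A/P_B = -1.79 × 3433/22.39 ≈ -274.46.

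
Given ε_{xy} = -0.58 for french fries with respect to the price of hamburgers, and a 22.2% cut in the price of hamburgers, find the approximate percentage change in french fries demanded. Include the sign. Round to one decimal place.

12.9%

%ΔQ ≈ ε × %ΔP of hamburgers = -0.58 × (-22.2%) = 12.9%.
Demand for french fries rises by about 12.9%.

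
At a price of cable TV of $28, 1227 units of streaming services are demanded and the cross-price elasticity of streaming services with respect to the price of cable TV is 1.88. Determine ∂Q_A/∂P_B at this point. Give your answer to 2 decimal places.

ε = (∂Q_A/∂P_B)·(P_B/Q_A) ⇒ ∂Q_A/∂P_B = ε·Q_A/P_B = 1.88 × 1227/28 ≈ 82.38.

82.38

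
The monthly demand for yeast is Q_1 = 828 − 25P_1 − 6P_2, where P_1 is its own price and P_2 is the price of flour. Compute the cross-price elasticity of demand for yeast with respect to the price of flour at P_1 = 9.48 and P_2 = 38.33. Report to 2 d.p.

At P_1 = 9.48 and P_2 = 38.33: Q_1 = 361.02.
∂Q_1/∂P_2 = -6.
ε = (∂Q_1/∂P_2)(P_2/Q_1) = -6 × (38.33/361.02) ≈ -0.64.
Since ε < 0, yeast and flour are complements.

-0.64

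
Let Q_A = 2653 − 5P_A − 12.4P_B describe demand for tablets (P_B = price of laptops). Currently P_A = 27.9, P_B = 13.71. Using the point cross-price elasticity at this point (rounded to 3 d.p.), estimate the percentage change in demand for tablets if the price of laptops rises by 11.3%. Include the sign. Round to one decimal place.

At P_A = 27.9, P_B = 13.71: Q_A = 2343.496.
∂Q_A/∂P_B = -12.4.
ε = (∂Q_A/∂P_B)(P_B/Q_A) = -12.4000 × 13.71/2343.496 ≈ -0.073.
%ΔQ_A ≈ ε × %ΔP_B = -0.073 × (11.3%) = -0.8%.

-0.8%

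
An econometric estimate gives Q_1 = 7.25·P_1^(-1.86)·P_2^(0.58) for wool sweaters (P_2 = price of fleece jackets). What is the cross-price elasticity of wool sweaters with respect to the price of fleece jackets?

0.58

In a log-linear (constant-elasticity) demand function, the coefficient on the exponent of P_2 is the cross-price elasticity.
ε = 0.58. Positive, so wool sweaters and fleece jackets are substitutes.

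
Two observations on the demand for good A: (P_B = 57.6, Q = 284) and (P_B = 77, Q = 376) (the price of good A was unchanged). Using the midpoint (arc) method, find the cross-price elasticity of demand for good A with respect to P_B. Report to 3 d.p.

0.967

ΔQ_A = 376 − 284 = 92; ΔP_B = 77 − 57.6 = 19.4.
Midpoints: Q̄_A = 330.0, P̄_B = 67.30.
ε = (ΔQ_A/Q̄_A)/(ΔP_B/P̄_B) = (92/330.0)/(19.4/67.30) ≈ 0.967.
ε > 0: good A and good B are substitutes.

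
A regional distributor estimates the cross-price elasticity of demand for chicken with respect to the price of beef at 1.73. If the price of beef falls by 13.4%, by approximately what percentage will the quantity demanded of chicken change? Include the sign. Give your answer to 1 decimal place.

%ΔQ ≈ ε × %ΔP of beef = 1.73 × (-13.4%) = -23.2%.

-23.2%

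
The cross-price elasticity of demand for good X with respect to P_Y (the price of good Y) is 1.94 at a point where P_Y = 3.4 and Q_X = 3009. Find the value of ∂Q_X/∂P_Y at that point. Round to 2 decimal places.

1716.90

ε = (∂Q_X/∂P_Y)·(P_Y/Q_X) ⇒ ∂Q_X/∂P_Y = ε·Q_X/P_Y = 1.94 × 3009/3.4 ≈ 1716.90.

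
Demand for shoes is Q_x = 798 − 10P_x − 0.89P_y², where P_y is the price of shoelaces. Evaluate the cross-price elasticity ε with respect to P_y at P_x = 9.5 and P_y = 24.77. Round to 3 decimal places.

-6.959

At P_x = 9.5 and P_y = 24.77: Q_x = 156.938.
∂Q_x/∂P_y = -1.78P_y = -1.78(24.77) = -44.0906.
ε = (∂Q_x/∂P_y)(P_y/Q_x) = -44.0906 × (24.77/156.938) ≈ -6.959.
ε < 0: complements.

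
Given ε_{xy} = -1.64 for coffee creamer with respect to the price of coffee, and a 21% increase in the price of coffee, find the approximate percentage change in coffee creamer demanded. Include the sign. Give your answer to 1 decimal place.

-34.4%

%ΔQ ≈ ε × %ΔP of coffee = -1.64 × (21%) = -34.4%.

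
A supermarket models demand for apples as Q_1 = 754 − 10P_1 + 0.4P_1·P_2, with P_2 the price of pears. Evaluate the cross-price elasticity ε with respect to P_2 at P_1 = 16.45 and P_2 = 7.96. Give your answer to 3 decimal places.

At P_1 = 16.45 and P_2 = 7.96: Q_1 = 641.877.
∂Q_1/∂P_2 = 0.4P_1 = 0.4(16.45) = 6.5800.
ε = (∂Q_1/∂P_2)(P_2/Q_1) = 6.5800 × (7.96/641.877) ≈ 0.082.
ε > 0: substitutes.

0.082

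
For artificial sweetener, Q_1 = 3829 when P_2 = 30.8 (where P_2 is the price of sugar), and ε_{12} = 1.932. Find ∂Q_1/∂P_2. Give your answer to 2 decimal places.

ε = (∂Q_1/∂P_2)·(P_2/Q_1) ⇒ ∂Q_1/∂P_2 = ε·Q_1/P_2 = 1.932 × 3829/30.8 ≈ 240.18.

240.18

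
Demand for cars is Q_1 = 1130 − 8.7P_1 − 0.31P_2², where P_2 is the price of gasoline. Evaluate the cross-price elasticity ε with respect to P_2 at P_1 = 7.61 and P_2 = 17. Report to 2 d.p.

At P_1 = 7.61 and P_2 = 17: Q_1 = 974.203.
∂Q_1/∂P_2 = -0.62P_2 = -0.62(17) = -10.5400.
ε = (∂Q_1/∂P_2)(P_2/Q_1) = -10.5400 × (17/974.203) ≈ -0.18.

-0.18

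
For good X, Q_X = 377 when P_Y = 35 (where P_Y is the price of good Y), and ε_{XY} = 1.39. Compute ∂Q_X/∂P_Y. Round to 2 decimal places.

14.97

ε = (∂Q_X/∂P_Y)·(P_Y/Q_X) ⇒ ∂Q_X/∂P_Y = ε·Q_X/P_Y = 1.39 × 377/35 ≈ 14.97.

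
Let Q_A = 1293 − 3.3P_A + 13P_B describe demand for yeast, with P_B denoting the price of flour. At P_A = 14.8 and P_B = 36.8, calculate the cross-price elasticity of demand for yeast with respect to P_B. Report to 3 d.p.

At P_A = 14.8 and P_B = 36.8: Q_A = 1722.56.
∂Q_A/∂P_B = 13.
ε = (∂Q_A/∂P_B)(P_B/Q_A) = 13 × (36.8/1722.56) ≈ 0.278.

0.278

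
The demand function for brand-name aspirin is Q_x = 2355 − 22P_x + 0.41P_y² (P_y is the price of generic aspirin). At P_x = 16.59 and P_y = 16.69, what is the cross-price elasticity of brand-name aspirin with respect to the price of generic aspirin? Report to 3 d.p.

0.109

At P_x = 16.59 and P_y = 16.69: Q_x = 2104.228.
∂Q_x/∂P_y = 0.82P_y = 0.82(16.69) = 13.6858.
ε = (∂Q_x/∂P_y)(P_y/Q_x) = 13.6858 × (16.69/2104.228) ≈ 0.109.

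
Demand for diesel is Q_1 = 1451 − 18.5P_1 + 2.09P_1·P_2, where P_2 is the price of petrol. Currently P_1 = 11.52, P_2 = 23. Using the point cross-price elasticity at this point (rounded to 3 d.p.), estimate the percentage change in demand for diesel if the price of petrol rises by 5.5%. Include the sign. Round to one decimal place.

At P_1 = 11.52, P_2 = 23: Q_1 = 1791.646.
∂Q_1/∂P_2 = 2.09P_1 = 24.0768.
ε = (∂Q_1/∂P_2)(P_2/Q_1) = 24.0768 × 23/1791.646 ≈ 0.309.
%ΔQ_1 ≈ ε × %ΔP_2 = 0.309 × (5.5%) = 1.7%.

1.7%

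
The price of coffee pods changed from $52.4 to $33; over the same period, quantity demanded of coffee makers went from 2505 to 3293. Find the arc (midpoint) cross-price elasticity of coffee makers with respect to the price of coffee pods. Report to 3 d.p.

ΔQ_A = 3293 − 2505 = 788; ΔP_B = 33 − 52.4 = -19.4.
Midpoints: Q̄_A = 2899.0, P̄_B = 42.70.
ε = (ΔQ_A/Q̄_A)/(ΔP_B/P̄_B) = (788/2899.0)/(-19.4/42.70) ≈ -0.598.
ε < 0: coffee makers and coffee pods are complements.

-0.598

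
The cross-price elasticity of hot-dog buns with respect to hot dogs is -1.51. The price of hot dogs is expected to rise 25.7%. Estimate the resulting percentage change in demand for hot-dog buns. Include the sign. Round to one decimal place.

%ΔQ ≈ ε × %ΔP of hot dogs = -1.51 × (25.7%) = -38.8%.
Demand for hot-dog buns falls by about 38.8%.

-38.8%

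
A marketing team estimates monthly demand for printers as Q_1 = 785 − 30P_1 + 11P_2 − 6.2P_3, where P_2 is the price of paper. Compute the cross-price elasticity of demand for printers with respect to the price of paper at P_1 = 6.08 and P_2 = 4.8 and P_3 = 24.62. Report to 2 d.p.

0.11

At P_1 = 6.08 and P_2 = 4.8 and P_3 = 24.62: Q_1 = 502.756.
∂Q_1/∂P_2 = 11.
ε = (∂Q_1/∂P_2)(P_2/Q_1) = 11 × (4.8/502.756) ≈ 0.11.
Since ε > 0, printers and paper are substitutes.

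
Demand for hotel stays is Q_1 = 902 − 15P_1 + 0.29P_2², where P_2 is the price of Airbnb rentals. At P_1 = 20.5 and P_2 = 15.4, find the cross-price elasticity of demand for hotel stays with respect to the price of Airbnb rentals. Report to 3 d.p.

At P_1 = 20.5 and P_2 = 15.4: Q_1 = 663.276.
∂Q_1/∂P_2 = 0.58P_2 = 0.58(15.4) = 8.9320.
ε = (∂Q_1/∂P_2)(P_2/Q_1) = 8.9320 × (15.4/663.276) ≈ 0.207.

0.207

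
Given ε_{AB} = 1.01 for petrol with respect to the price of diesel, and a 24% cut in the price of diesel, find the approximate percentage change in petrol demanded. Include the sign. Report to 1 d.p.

-24.2%

%ΔQ ≈ ε × %ΔP of diesel = 1.01 × (-24%) = -24.2%.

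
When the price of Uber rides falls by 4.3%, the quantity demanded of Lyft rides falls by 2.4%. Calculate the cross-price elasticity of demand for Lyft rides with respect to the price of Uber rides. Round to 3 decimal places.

0.558

ε = (%ΔQ of Lyft rides) / (%ΔP of Uber rides) = (-2.4%) / (-4.3%) ≈ 0.558.
Positive cross-price elasticity: substitutes.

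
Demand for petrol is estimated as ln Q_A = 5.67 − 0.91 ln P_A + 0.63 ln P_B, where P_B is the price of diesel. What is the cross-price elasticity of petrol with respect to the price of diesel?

In a log-linear (constant-elasticity) demand function, the coefficient on ln P_B is the cross-price elasticity.
ε = 0.63. Positive, so petrol and diesel are substitutes.

0.63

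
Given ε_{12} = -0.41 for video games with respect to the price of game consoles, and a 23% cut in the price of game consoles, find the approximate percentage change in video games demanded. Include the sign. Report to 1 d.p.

9.4%

%ΔQ ≈ ε × %ΔP of game consoles = -0.41 × (-23%) = 9.4%.
Demand for video games rises by about 9.4%.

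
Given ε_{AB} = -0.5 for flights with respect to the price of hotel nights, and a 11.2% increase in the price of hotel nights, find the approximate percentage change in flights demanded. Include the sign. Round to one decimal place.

%ΔQ ≈ ε × %ΔP of hotel nights = -0.5 × (11.2%) = -5.6%.

-5.6%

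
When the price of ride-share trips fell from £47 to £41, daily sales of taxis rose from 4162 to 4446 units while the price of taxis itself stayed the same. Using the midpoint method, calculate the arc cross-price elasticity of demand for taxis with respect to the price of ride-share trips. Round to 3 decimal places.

-0.484

ΔQ_A = 4446 − 4162 = 284; ΔP_B = 41 − 47 = -6.
Midpoints: Q̄_A = 4304.0, P̄_B = 44.00.
ε = (ΔQ_A/Q̄_A)/(ΔP_B/P̄_B) = (284/4304.0)/(-6/44.00) ≈ -0.484.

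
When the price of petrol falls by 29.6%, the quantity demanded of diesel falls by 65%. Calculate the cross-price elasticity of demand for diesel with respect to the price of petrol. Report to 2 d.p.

ε = (%ΔQ of diesel) / (%ΔP of petrol) = (-65%) / (-29.6%) ≈ 2.20.
Positive cross-price elasticity: substitutes.

2.20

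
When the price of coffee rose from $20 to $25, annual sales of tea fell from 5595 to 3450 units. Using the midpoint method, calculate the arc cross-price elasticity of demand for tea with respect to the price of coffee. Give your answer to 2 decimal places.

-2.13

ΔQ_A = 3450 − 5595 = -2145; ΔP_B = 25 − 20 = 5.
Midpoints: Q̄_A = 4522.5, P̄_B = 22.50.
ε = (ΔQ_A/Q̄_A)/(ΔP_B/P̄_B) = (-2145/4522.5)/(5/22.50) ≈ -2.13.
ε < 0: tea and coffee are complements.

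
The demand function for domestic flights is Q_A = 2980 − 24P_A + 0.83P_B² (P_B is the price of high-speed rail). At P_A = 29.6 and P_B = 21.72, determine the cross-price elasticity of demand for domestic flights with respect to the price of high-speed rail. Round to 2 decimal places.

At P_A = 29.6 and P_B = 21.72: Q_A = 2661.159.
∂Q_A/∂P_B = 1.66P_B = 1.66(21.72) = 36.0552.
ε = (∂Q_A/∂P_B)(P_B/Q_A) = 36.0552 × (21.72/2661.159) ≈ 0.29.
ε > 0: substitutes.

0.29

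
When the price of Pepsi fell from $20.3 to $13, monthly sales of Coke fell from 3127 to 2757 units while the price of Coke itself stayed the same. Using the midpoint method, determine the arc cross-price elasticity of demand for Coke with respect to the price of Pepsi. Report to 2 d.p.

0.29

ΔQ_A = 2757 − 3127 = -370; ΔP_B = 13 − 20.3 = -7.3.
Midpoints: Q̄_A = 2942.0, P̄_B = 16.65.
ε = (ΔQ_A/Q̄_A)/(ΔP_B/P̄_B) = (-370/2942.0)/(-7.3/16.65) ≈ 0.29.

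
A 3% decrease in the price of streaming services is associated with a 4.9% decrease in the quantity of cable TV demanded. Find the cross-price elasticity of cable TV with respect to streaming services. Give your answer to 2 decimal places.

ε = (%ΔQ of cable TV) / (%ΔP of streaming services) = (-4.9%) / (-3%) ≈ 1.63.

1.63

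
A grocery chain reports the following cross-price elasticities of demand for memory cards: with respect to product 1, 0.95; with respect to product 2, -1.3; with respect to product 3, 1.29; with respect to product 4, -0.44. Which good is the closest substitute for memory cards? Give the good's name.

Substitutes have ε > 0. Among the positive values, 1.29 (product 3) is largest.

product 3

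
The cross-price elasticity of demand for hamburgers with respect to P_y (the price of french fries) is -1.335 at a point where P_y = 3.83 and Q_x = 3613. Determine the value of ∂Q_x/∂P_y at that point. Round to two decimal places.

ε = (∂Q_x/∂P_y)·(P_y/Q_x) ⇒ ∂Q_x/∂P_y = ε·Q_x/P_y = -1.335 × 3613/3.83 ≈ -1259.36.

-1259.36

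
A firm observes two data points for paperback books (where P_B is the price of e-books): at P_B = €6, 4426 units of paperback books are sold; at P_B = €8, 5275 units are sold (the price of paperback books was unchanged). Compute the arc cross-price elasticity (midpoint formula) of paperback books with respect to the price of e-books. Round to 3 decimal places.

ΔQ_A = 5275 − 4426 = 849; ΔP_B = 8 − 6 = 2.
Midpoints: Q̄_A = 4850.5, P̄_B = 7.00.
ε = (ΔQ_A/Q̄_A)/(ΔP_B/P̄_B) = (849/4850.5)/(2/7.00) ≈ 0.613.
ε > 0: paperback books and e-books are substitutes.

0.613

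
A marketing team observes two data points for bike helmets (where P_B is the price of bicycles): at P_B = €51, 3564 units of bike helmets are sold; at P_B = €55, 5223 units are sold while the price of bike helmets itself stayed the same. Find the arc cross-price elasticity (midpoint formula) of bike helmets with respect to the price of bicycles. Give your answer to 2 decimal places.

ΔQ_A = 5223 − 3564 = 1659; ΔP_B = 55 − 51 = 4.
Midpoints: Q̄_A = 4393.5, P̄_B = 53.00.
ε = (ΔQ_A/Q̄_A)/(ΔP_B/P̄_B) = (1659/4393.5)/(4/53.00) ≈ 5.00.
ε > 0: bike helmets and bicycles are substitutes.

5.00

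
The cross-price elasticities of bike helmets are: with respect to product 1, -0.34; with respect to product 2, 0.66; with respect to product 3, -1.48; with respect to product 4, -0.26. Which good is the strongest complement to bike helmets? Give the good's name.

product 3

Complements have ε < 0. The most negative value is -1.48 (product 3).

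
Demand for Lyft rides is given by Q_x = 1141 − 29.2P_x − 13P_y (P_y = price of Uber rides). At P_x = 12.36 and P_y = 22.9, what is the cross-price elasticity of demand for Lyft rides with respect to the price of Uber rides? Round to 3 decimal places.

-0.617

At P_x = 12.36 and P_y = 22.9: Q_x = 482.388.
∂Q_x/∂P_y = -13.
ε = (∂Q_x/∂P_y)(P_y/Q_x) = -13 × (22.9/482.388) ≈ -0.617.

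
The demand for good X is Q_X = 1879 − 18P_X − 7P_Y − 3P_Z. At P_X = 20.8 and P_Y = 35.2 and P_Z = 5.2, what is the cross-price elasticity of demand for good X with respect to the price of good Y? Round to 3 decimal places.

-0.198

At P_X = 20.8 and P_Y = 35.2 and P_Z = 5.2: Q_X = 1242.6.
∂Q_X/∂P_Y = -7.
ε = (∂Q_X/∂P_Y)(P_Y/Q_X) = -7 × (35.2/1242.6) ≈ -0.198.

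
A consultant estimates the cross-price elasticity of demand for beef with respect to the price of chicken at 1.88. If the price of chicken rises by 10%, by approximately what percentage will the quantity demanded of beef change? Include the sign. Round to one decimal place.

%ΔQ ≈ ε × %ΔP of chicken = 1.88 × (10%) = 18.8%.
Demand for beef rises by about 18.8%.

18.8%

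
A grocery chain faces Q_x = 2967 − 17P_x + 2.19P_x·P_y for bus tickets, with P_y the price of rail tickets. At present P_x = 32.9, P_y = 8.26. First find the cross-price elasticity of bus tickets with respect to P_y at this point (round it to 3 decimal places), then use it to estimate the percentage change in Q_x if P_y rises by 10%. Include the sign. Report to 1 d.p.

At P_x = 32.9, P_y = 8.26: Q_x = 3002.841.
∂Q_x/∂P_y = 2.19P_x = 72.0510.
ε = (∂Q_x/∂P_y)(P_y/Q_x) = 72.0510 × 8.26/3002.841 ≈ 0.198.
%ΔQ_x ≈ ε × %ΔP_y = 0.198 × (10%) = 2.0%.

2.0%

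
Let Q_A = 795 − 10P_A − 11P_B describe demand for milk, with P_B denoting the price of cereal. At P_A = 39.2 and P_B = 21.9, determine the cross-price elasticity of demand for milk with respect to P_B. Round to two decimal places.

At P_A = 39.2 and P_B = 21.9: Q_A = 162.1.
∂Q_A/∂P_B = -11.
ε = (∂Q_A/∂P_B)(P_B/Q_A) = -11 × (21.9/162.1) ≈ -1.49.

-1.49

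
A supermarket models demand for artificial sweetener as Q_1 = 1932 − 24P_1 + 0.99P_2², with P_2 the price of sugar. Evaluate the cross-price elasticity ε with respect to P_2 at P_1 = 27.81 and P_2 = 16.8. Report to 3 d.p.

0.362

At P_1 = 27.81 and P_2 = 16.8: Q_1 = 1543.978.
∂Q_1/∂P_2 = 1.98P_2 = 1.98(16.8) = 33.2640.
ε = (∂Q_1/∂P_2)(P_2/Q_1) = 33.2640 × (16.8/1543.978) ≈ 0.362.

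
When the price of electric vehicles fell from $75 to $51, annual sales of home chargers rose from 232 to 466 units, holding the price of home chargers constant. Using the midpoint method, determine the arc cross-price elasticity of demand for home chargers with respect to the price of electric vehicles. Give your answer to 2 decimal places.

-1.76

ΔQ_A = 466 − 232 = 234; ΔP_B = 51 − 75 = -24.
Midpoints: Q̄_A = 349.0, P̄_B = 63.00.
ε = (ΔQ_A/Q̄_A)/(ΔP_B/P̄_B) = (234/349.0)/(-24/63.00) ≈ -1.76.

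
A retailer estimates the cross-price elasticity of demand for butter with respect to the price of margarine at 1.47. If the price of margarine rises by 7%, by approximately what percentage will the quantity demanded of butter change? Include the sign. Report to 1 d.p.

%ΔQ ≈ ε × %ΔP of margarine = 1.47 × (7%) = 10.3%.
Demand for butter rises by about 10.3%.

10.3%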